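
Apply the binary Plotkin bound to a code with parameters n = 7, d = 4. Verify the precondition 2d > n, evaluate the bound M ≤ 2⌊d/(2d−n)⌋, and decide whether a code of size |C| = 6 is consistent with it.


Plotkin bound M ≤ 8; given |C| = 6 ≤ bound (satisfied).

Check applicability: 2d = 8, n = 7.
2d − n = 1 > 0, so Plotkin applies.
Compute d/(2d−n) = 4/1 ≈ 4.0000.
⌊d/(2d−n)⌋ = 4.
Plotkin bound: M ≤ 2·4 = 8.
Given |C| = 6, check: satisfied.
This |C| is below the Plotkin bound.


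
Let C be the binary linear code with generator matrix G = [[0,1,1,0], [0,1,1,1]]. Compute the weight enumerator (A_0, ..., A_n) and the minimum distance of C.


Weight distribution: A_0 = 1, A_1 = 1, A_2 = 1, A_3 = 1. Minimum distance d = 1.

Enumerate all 2^2 = 4 messages m ∈ F_2^2.
For each, compute codeword c = mG in F_2^4, then tally its weight.
  m = 00 → c = 0000, weight = 0.
  m = 10 → c = 0110, weight = 2.
  m = 01 → c = 0111, weight = 3.
  m = 11 → c = 0001, weight = 1.
Tally weights:
  weight 0: 1 codewords.
  weight 1: 1 codewords.
  weight 2: 1 codewords.
  weight 3: 1 codewords.
Minimum distance d = smallest w > 0 with A_w > 0 = 1.
Sanity: Σ A_w = 4 = 2^2 = 4 ✓.


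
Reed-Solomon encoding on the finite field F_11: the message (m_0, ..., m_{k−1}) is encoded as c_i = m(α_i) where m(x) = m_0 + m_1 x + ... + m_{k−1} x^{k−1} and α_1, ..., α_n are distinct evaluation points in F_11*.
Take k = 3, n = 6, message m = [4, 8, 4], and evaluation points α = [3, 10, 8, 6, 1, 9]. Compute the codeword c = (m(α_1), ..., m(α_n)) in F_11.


c = [9, 0, 5, 9, 5, 4]

Message polynomial: m(x) = 4 + 8·x + 4·x^2 (mod 11).
For each evaluation point α_i, compute m(α_i) mod 11:
  α_1 = 3: Horner steps 4 → 9 → 9, so m(3) = 9.
  α_2 = 10: Horner steps 4 → 4 → 0, so m(10) = 0.
  α_3 = 8: Horner steps 4 → 7 → 5, so m(8) = 5.
  α_4 = 6: Horner steps 4 → 10 → 9, so m(6) = 9.
  α_5 = 1: Horner steps 4 → 1 → 5, so m(1) = 5.
  α_6 = 9: Horner steps 4 → 0 → 4, so m(9) = 4.
Codeword c = [9, 0, 5, 9, 5, 4] ∈ F_11^6.


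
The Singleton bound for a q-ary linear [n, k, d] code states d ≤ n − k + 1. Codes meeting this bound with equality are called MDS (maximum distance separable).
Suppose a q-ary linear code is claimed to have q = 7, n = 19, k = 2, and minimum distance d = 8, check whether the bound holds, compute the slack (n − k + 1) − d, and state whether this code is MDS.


Singleton RHS = n − k + 1 = 18, slack = 10, bound satisfied, not MDS.

Singleton bound: d ≤ n − k + 1.
Here n = 19, k = 2, so n − k + 1 = 18.
Given d = 8, check d ≤ 18: YES.
Slack = (n − k + 1) − d = 10.
The code is NOT MDS (slack = 10 > 0).
Description: the claimed parameters are [19, 2, 8]_7; such a code would be non-MDS.


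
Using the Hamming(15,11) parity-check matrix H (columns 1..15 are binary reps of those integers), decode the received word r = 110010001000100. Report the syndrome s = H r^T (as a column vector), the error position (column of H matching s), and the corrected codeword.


s = (0, 0, 1, 0)^T, error position = 2, corrected codeword c = 100010001000100

Compute s = H r^T mod 2 one row at a time:
  s_1 = 0 + 1 + 0 + 0 + 0 + 1 + 0 + 0 = 2 ≡ 0 (mod 2).
  s_2 = 0 + 1 + 0 + 0 + 0 + 1 + 0 + 0 = 2 ≡ 0 (mod 2).
  s_3 = 1 + 0 + 0 + 0 + 0 + 0 + 0 + 0 = 1 ≡ 1 (mod 2).
  s_4 = 1 + 0 + 1 + 0 + 1 + 0 + 1 + 0 = 4 ≡ 0 (mod 2).
s = (0, 0, 1, 0)^T — this equals column 2 of H (binary 0010), so error is at position 2.
Correct: flip bit 2 of r = 110010001000100 to get c = 100010001000100.


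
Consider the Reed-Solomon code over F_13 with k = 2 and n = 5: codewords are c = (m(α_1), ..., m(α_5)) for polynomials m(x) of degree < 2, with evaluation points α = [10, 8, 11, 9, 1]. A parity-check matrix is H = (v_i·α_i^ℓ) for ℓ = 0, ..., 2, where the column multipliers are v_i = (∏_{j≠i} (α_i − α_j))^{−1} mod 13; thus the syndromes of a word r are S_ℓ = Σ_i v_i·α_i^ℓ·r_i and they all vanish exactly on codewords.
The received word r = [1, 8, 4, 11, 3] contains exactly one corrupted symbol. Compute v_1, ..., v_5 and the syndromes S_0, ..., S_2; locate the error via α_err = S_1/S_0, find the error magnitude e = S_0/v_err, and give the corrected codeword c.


S = (9, 9, 9), error at position 5, error magnitude e = 3, c = [1, 8, 4, 11, 0].

Step 1: column multipliers v_i = (∏_{j≠i}(α_i − α_j))^{−1} mod 13.
  i = 1 (α = 10): (10−8)(10−11)(10−9)(10−1) = 2·(−1)·1·9 = −18 ≡ 8, so v_1 = 8^{−1} = 5 (mod 13).
  i = 2 (α = 8): (8−10)(8−11)(8−9)(8−1) = (−2)·(−3)·(−1)·7 = −42 ≡ 10, so v_2 = 10^{−1} = 4 (mod 13).
  i = 3 (α = 11): (11−10)(11−8)(11−9)(11−1) = 1·3·2·10 = 60 ≡ 8, so v_3 = 8^{−1} = 5 (mod 13).
  i = 4 (α = 9): (9−10)(9−8)(9−11)(9−1) = (−1)·1·(−2)·8 = 16 ≡ 3, so v_4 = 3^{−1} = 9 (mod 13).
  i = 5 (α = 1): (1−10)(1−8)(1−11)(1−9) = (−9)·(−7)·(−10)·(−8) = 5040 ≡ 9, so v_5 = 9^{−1} = 3 (mod 13).
  v = [5, 4, 5, 9, 3].
Step 2: syndromes of r = [1, 8, 4, 11, 3] (all sums mod 13).
  S_0 = Σ v_i r_i = 5·1 + 4·8 + 5·4 + 9·11 + 3·3 = 165 ≡ 9.
  S_1 = Σ v_i α_i r_i = 5·10·1 + 4·8·8 + 5·11·4 + 9·9·11 + 3·1·3 = 1426 ≡ 9.
  α_i^2 mod 13 = [9, 12, 4, 3, 1].
  S_2 = Σ v_i α_i^2 r_i = 5·9·1 + 4·12·8 + 5·4·4 + 9·3·11 + 3·1·3 = 815 ≡ 9.
  S = (9, 9, 9) ≠ 0, so r is not a codeword (an error is present).
Step 3: locate the error. For a single error e at position i, S_ℓ = v_i·e·α_i^ℓ, so α_err = S_1/S_0.
  S_0^{−1} = 9^{−1} = 3 (mod 13), so α_err = 9·3 = 27 ≡ 1 = α_5. Error position i = 5.
  Consistency check: S_2/S_1 = 9·3 = 27 ≡ 1 = α_err ✓ (single-error assumption holds).
Step 4: error magnitude e = S_0/v_5 = S_0·∏_{j≠5}(α_5 − α_j) = 9·9 = 81 ≡ 3 (mod 13).
Step 5: correct position 5: c_5 = r_5 − e = 3 − 3 ≡ 0 (mod 13). Hence c = [1, 8, 4, 11, 0].
  Check: interpolating c through the α_i gives m(x) = 10 + 3·x (degree < 2) with m(α_i) = c_i for every i, so c is indeed a codeword.


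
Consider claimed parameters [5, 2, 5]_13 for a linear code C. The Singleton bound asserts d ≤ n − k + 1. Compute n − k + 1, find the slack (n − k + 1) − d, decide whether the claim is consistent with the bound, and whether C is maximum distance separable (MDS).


Singleton RHS = n − k + 1 = 4, slack = -1, bound violated (no such code; not MDS).

Singleton bound: d ≤ n − k + 1.
Here n = 5, k = 2, so n − k + 1 = 4.
Given d = 5, check d ≤ 4: NO.
Slack = (n − k + 1) − d = -1.
The slack is negative: d = 5 exceeds n − k + 1 = 4 by 1, so the Singleton bound is violated and no linear [5, 2, 5]_13 code can exist. In particular it is not MDS (MDS requires d = n − k + 1 exactly).
Description: the claimed parameters are [5, 2, 5]_13; such a code would be impossible (violates the Singleton bound).


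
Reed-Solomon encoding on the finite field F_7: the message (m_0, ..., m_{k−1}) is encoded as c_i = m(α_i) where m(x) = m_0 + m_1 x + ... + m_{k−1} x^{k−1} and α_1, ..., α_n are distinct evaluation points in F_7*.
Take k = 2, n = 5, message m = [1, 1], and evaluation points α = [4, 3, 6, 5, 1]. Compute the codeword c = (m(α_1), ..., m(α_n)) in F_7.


c = [5, 4, 0, 6, 2]

Message polynomial: m(x) = 1 + 1·x (mod 7).
For each evaluation point α_i, compute m(α_i) mod 7:
  α_1 = 4: Horner steps 1 → 5, so m(4) = 5.
  α_2 = 3: Horner steps 1 → 4, so m(3) = 4.
  α_3 = 6: Horner steps 1 → 0, so m(6) = 0.
  α_4 = 5: Horner steps 1 → 6, so m(5) = 6.
  α_5 = 1: Horner steps 1 → 2, so m(1) = 2.
Codeword c = [5, 4, 0, 6, 2] ∈ F_7^5.


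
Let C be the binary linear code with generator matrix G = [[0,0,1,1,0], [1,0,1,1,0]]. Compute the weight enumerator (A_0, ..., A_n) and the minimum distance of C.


Weight distribution: A_0 = 1, A_1 = 1, A_2 = 1, A_3 = 1. Minimum distance d = 1.

Enumerate all 2^2 = 4 messages m ∈ F_2^2.
For each, compute codeword c = mG in F_2^5, then tally its weight.
  m = 00 → c = 00000, weight = 0.
  m = 10 → c = 00110, weight = 2.
  m = 01 → c = 10110, weight = 3.
  m = 11 → c = 10000, weight = 1.
Tally weights:
  weight 0: 1 codewords.
  weight 1: 1 codewords.
  weight 2: 1 codewords.
  weight 3: 1 codewords.
Minimum distance d = smallest w > 0 with A_w > 0 = 1.
Sanity: Σ A_w = 4 = 2^2 = 4 ✓.


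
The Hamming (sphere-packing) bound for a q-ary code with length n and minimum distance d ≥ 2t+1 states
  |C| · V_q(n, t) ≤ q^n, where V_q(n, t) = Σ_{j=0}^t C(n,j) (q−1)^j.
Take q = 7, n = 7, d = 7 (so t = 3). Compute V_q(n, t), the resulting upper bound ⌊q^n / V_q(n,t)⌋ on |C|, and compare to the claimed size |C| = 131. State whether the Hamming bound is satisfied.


V_q(n, t) = 8359, q^n = 823543, Hamming bound = 98, |C| = 131 > bound (violated).

Step 1: Compute V_q(n, t) = Σ_{j=0}^3 C(n, j) (q−1)^j.
  j = 0: C(7,0)·(6)^0 = 1·1 = 1.
  j = 1: C(7,1)·(6)^1 = 7·6 = 42.
  j = 2: C(7,2)·(6)^2 = 21·36 = 756.
  j = 3: C(7,3)·(6)^3 = 35·216 = 7560.
  V_q(n, t) = 1 + 42 + 756 + 7560 = 8359.
Step 2: q^n = 7^7 = 823543.
Step 3: Hamming bound ⌊q^n / V_q(n,t)⌋ = ⌊823543/8359⌋ = 98.
Step 4: Compare |C| = 131 to 98: violated.
The claimed |C| lies above the Hamming bound, so no 7-ary code of length 7 with d ≥ 7 can have 131 codewords.


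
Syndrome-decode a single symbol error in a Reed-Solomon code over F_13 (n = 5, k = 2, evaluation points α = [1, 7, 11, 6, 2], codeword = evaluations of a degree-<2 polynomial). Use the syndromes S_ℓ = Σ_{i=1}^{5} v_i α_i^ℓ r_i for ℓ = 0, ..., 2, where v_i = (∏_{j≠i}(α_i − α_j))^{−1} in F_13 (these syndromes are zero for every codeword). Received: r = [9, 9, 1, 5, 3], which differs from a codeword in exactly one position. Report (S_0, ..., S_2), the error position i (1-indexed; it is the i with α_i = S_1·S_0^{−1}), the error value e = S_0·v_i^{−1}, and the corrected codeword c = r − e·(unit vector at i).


S = (1, 7, 10), error at position 2, error magnitude e = 10, c = [9, 12, 1, 5, 3].

Step 1: column multipliers v_i = (∏_{j≠i}(α_i − α_j))^{−1} mod 13.
  i = 1 (α = 1): (1−7)(1−11)(1−6)(1−2) = (−6)·(−10)·(−5)·(−1) = 300 ≡ 1, so v_1 = 1^{−1} = 1 (mod 13).
  i = 2 (α = 7): (7−1)(7−11)(7−6)(7−2) = 6·(−4)·1·5 = −120 ≡ 10, so v_2 = 10^{−1} = 4 (mod 13).
  i = 3 (α = 11): (11−1)(11−7)(11−6)(11−2) = 10·4·5·9 = 1800 ≡ 6, so v_3 = 6^{−1} = 11 (mod 13).
  i = 4 (α = 6): (6−1)(6−7)(6−11)(6−2) = 5·(−1)·(−5)·4 = 100 ≡ 9, so v_4 = 9^{−1} = 3 (mod 13).
  i = 5 (α = 2): (2−1)(2−7)(2−11)(2−6) = 1·(−5)·(−9)·(−4) = −180 ≡ 2, so v_5 = 2^{−1} = 7 (mod 13).
  v = [1, 4, 11, 3, 7].
Step 2: syndromes of r = [9, 9, 1, 5, 3] (all sums mod 13).
  S_0 = Σ v_i r_i = 1·9 + 4·9 + 11·1 + 3·5 + 7·3 = 92 ≡ 1.
  S_1 = Σ v_i α_i r_i = 1·1·9 + 4·7·9 + 11·11·1 + 3·6·5 + 7·2·3 = 514 ≡ 7.
  α_i^2 mod 13 = [1, 10, 4, 10, 4].
  S_2 = Σ v_i α_i^2 r_i = 1·1·9 + 4·10·9 + 11·4·1 + 3·10·5 + 7·4·3 = 647 ≡ 10.
  S = (1, 7, 10) ≠ 0, so r is not a codeword (an error is present).
Step 3: locate the error. For a single error e at position i, S_ℓ = v_i·e·α_i^ℓ, so α_err = S_1/S_0.
  S_0^{−1} = 1^{−1} = 1 (mod 13), so α_err = 7·1 = 7 ≡ 7 = α_2. Error position i = 2.
  Consistency check: S_2/S_1 = 10·2 = 20 ≡ 7 = α_err ✓ (single-error assumption holds).
Step 4: error magnitude e = S_0/v_2 = S_0·∏_{j≠2}(α_2 − α_j) = 1·10 = 10 ≡ 10 (mod 13).
Step 5: correct position 2: c_2 = r_2 − e = 9 − 10 ≡ 12 (mod 13). Hence c = [9, 12, 1, 5, 3].
  Check: interpolating c through the α_i gives m(x) = 2 + 7·x (degree < 2) with m(α_i) = c_i for every i, so c is indeed a codeword.


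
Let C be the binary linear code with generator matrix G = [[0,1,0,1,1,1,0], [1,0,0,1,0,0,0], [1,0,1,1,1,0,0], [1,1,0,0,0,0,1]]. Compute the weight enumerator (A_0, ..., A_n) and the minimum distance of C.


Weight distribution: A_0 = 1, A_2 = 2, A_3 = 4, A_4 = 5, A_5 = 4. Minimum distance d = 2.

Enumerate all 2^4 = 16 messages m ∈ F_2^4.
For each, compute codeword c = mG in F_2^7, then tally its weight.
  m = 0000 → c = 0000000, weight = 0.
  m = 1000 → c = 0101110, weight = 4.
  m = 0100 → c = 1001000, weight = 2.
  m = 1100 → c = 1100110, weight = 4.
  m = 0010 → c = 1011100, weight = 4.
  m = 1010 → c = 1110010, weight = 4.
  m = 0110 → c = 0010100, weight = 2.
  m = 1110 → c = 0111010, weight = 4.
  m = 0001 → c = 1100001, weight = 3.
  m = 1001 → c = 1001111, weight = 5.
  m = 0101 → c = 0101001, weight = 3.
  m = 1101 → c = 0000111, weight = 3.
  m = 0011 → c = 0111101, weight = 5.
  m = 1011 → c = 0010011, weight = 3.
  m = 0111 → c = 1110101, weight = 5.
  m = 1111 → c = 1011011, weight = 5.
Tally weights:
  weight 0: 1 codewords.
  weight 2: 2 codewords.
  weight 3: 4 codewords.
  weight 4: 5 codewords.
  weight 5: 4 codewords.
Minimum distance d = smallest w > 0 with A_w > 0 = 2.
Sanity: Σ A_w = 16 = 2^4 = 16 ✓.


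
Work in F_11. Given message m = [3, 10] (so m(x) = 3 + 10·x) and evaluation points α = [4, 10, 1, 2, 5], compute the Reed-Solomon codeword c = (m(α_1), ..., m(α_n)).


c = [10, 4, 2, 1, 9]

Message polynomial: m(x) = 3 + 10·x (mod 11).
For each evaluation point α_i, compute m(α_i) mod 11:
  α_1 = 4: Horner steps 10 → 10, so m(4) = 10.
  α_2 = 10: Horner steps 10 → 4, so m(10) = 4.
  α_3 = 1: Horner steps 10 → 2, so m(1) = 2.
  α_4 = 2: Horner steps 10 → 1, so m(2) = 1.
  α_5 = 5: Horner steps 10 → 9, so m(5) = 9.
Codeword c = [10, 4, 2, 1, 9] ∈ F_11^5.


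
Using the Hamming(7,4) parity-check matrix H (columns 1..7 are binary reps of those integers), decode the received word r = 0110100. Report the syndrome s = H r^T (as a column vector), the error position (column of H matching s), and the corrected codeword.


s = (1, 0, 0)^T, error position = 4, corrected codeword c = 0111100

Compute s = H r^T mod 2 one row at a time:
  s_1 = 0 + 1 + 0 + 0 = 1 ≡ 1 (mod 2).
  s_2 = 1 + 1 + 0 + 0 = 2 ≡ 0 (mod 2).
  s_3 = 0 + 1 + 1 + 0 = 2 ≡ 0 (mod 2).
s = (1, 0, 0)^T — this equals column 4 of H (binary 100), so error is at position 4.
Correct: flip bit 4 of r = 0110100 to get c = 0111100.


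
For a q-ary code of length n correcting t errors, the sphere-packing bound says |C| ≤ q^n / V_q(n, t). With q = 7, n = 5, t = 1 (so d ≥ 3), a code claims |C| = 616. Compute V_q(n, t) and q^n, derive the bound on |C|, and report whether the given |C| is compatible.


V_q(n, t) = 31, q^n = 16807, Hamming bound = 542, |C| = 616 > bound (violated).

Step 1: Compute V_q(n, t) = Σ_{j=0}^1 C(n, j) (q−1)^j.
  j = 0: C(5,0)·(6)^0 = 1·1 = 1.
  j = 1: C(5,1)·(6)^1 = 5·6 = 30.
  V_q(n, t) = 1 + 30 = 31.
Step 2: q^n = 7^5 = 16807.
Step 3: Hamming bound ⌊q^n / V_q(n,t)⌋ = ⌊16807/31⌋ = 542.
Step 4: Compare |C| = 616 to 542: violated.
The claimed |C| lies above the Hamming bound, so no 7-ary code of length 5 with d ≥ 3 can have 616 codewords.


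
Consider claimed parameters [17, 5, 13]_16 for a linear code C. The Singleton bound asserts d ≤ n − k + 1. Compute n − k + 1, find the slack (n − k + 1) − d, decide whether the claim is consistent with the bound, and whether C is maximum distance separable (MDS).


Singleton RHS = n − k + 1 = 13, slack = 0, bound satisfied, MDS.

Singleton bound: d ≤ n − k + 1.
Here n = 17, k = 5, so n − k + 1 = 13.
Given d = 13, check d ≤ 13: YES.
Slack = (n − k + 1) − d = 0.
The code is MDS (slack = 0).
Description: the claimed parameters are [17, 5, 13]_16; such a code would be MDS (meets Singleton bound).


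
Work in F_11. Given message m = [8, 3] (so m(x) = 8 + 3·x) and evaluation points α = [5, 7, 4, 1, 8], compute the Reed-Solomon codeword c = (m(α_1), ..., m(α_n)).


c = [1, 7, 9, 0, 10]

Message polynomial: m(x) = 8 + 3·x (mod 11).
For each evaluation point α_i, compute m(α_i) mod 11:
  α_1 = 5: Horner steps 3 → 1, so m(5) = 1.
  α_2 = 7: Horner steps 3 → 7, so m(7) = 7.
  α_3 = 4: Horner steps 3 → 9, so m(4) = 9.
  α_4 = 1: Horner steps 3 → 0, so m(1) = 0.
  α_5 = 8: Horner steps 3 → 10, so m(8) = 10.
Codeword c = [1, 7, 9, 0, 10] ∈ F_11^5.


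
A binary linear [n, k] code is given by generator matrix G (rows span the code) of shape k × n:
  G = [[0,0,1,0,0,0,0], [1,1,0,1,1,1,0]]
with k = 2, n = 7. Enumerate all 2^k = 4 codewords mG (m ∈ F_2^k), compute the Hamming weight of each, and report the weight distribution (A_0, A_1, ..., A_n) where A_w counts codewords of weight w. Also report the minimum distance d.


Weight distribution: A_0 = 1, A_1 = 1, A_5 = 1, A_6 = 1. Minimum distance d = 1.

Enumerate all 2^2 = 4 messages m ∈ F_2^2.
For each, compute codeword c = mG in F_2^7, then tally its weight.
  m = 00 → c = 0000000, weight = 0.
  m = 10 → c = 0010000, weight = 1.
  m = 01 → c = 1101110, weight = 5.
  m = 11 → c = 1111110, weight = 6.
Tally weights:
  weight 0: 1 codewords.
  weight 1: 1 codewords.
  weight 5: 1 codewords.
  weight 6: 1 codewords.
Minimum distance d = smallest w > 0 with A_w > 0 = 1.
Sanity: Σ A_w = 4 = 2^2 = 4 ✓.


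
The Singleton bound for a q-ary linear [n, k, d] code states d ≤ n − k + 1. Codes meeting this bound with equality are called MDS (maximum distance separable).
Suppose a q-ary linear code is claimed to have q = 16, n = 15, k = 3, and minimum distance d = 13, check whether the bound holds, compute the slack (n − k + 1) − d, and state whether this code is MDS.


Singleton RHS = n − k + 1 = 13, slack = 0, bound satisfied, MDS.

Singleton bound: d ≤ n − k + 1.
Here n = 15, k = 3, so n − k + 1 = 13.
Given d = 13, check d ≤ 13: YES.
Slack = (n − k + 1) − d = 0.
The code is MDS (slack = 0).
Description: the claimed parameters are [15, 3, 13]_16; such a code would be MDS (meets Singleton bound).


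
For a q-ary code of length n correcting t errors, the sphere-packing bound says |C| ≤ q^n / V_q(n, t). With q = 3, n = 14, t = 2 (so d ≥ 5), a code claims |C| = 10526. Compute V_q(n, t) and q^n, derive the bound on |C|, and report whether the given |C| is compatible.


V_q(n, t) = 393, q^n = 4782969, Hamming bound = 12170, |C| = 10526 ≤ bound (satisfied).

Step 1: Compute V_q(n, t) = Σ_{j=0}^2 C(n, j) (q−1)^j.
  j = 0: C(14,0)·(2)^0 = 1·1 = 1.
  j = 1: C(14,1)·(2)^1 = 14·2 = 28.
  j = 2: C(14,2)·(2)^2 = 91·4 = 364.
  V_q(n, t) = 1 + 28 + 364 = 393.
Step 2: q^n = 3^14 = 4782969.
Step 3: Hamming bound ⌊q^n / V_q(n,t)⌋ = ⌊4782969/393⌋ = 12170.
Step 4: Compare |C| = 10526 to 12170: satisfied.
The claimed |C| lies below the Hamming bound.


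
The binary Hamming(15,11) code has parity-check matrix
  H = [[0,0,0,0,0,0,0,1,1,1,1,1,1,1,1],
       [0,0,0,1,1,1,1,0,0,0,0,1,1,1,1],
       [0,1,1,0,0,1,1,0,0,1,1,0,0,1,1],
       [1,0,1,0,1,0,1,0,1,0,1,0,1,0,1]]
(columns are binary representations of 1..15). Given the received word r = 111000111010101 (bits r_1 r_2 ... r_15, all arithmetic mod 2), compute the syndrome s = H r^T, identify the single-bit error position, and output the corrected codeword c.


s = (1, 1, 1, 1)^T, error position = 15, corrected codeword c = 111000111010100

Compute s = H r^T mod 2 one row at a time:
  s_1 = 1 + 1 + 0 + 1 + 0 + 1 + 0 + 1 = 5 ≡ 1 (mod 2).
  s_2 = 0 + 0 + 0 + 1 + 0 + 1 + 0 + 1 = 3 ≡ 1 (mod 2).
  s_3 = 1 + 1 + 0 + 1 + 0 + 1 + 0 + 1 = 5 ≡ 1 (mod 2).
  s_4 = 1 + 1 + 0 + 1 + 1 + 1 + 1 + 1 = 7 ≡ 1 (mod 2).
s = (1, 1, 1, 1)^T — this equals column 15 of H (binary 1111), so error is at position 15.
Correct: flip bit 15 of r = 111000111010101 to get c = 111000111010100.


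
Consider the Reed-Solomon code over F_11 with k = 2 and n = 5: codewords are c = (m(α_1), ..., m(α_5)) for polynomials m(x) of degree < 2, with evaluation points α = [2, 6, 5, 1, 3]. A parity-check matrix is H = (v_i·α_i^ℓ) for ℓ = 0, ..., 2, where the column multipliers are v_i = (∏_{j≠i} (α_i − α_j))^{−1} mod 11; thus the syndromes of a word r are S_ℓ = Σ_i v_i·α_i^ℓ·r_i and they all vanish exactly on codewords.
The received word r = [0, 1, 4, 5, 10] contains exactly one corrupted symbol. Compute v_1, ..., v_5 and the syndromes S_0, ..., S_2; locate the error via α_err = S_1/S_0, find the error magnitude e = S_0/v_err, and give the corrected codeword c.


S = (2, 4, 8), error at position 1, error magnitude e = 9, c = [2, 1, 4, 5, 10].

Step 1: column multipliers v_i = (∏_{j≠i}(α_i − α_j))^{−1} mod 11.
  i = 1 (α = 2): (2−6)(2−5)(2−1)(2−3) = (−4)·(−3)·1·(−1) = −12 ≡ 10, so v_1 = 10^{−1} = 10 (mod 11).
  i = 2 (α = 6): (6−2)(6−5)(6−1)(6−3) = 4·1·5·3 = 60 ≡ 5, so v_2 = 5^{−1} = 9 (mod 11).
  i = 3 (α = 5): (5−2)(5−6)(5−1)(5−3) = 3·(−1)·4·2 = −24 ≡ 9, so v_3 = 9^{−1} = 5 (mod 11).
  i = 4 (α = 1): (1−2)(1−6)(1−5)(1−3) = (−1)·(−5)·(−4)·(−2) = 40 ≡ 7, so v_4 = 7^{−1} = 8 (mod 11).
  i = 5 (α = 3): (3−2)(3−6)(3−5)(3−1) = 1·(−3)·(−2)·2 = 12 ≡ 1, so v_5 = 1^{−1} = 1 (mod 11).
  v = [10, 9, 5, 8, 1].
Step 2: syndromes of r = [0, 1, 4, 5, 10] (all sums mod 11).
  S_0 = Σ v_i r_i = 10·0 + 9·1 + 5·4 + 8·5 + 1·10 = 79 ≡ 2.
  S_1 = Σ v_i α_i r_i = 10·2·0 + 9·6·1 + 5·5·4 + 8·1·5 + 1·3·10 = 224 ≡ 4.
  α_i^2 mod 11 = [4, 3, 3, 1, 9].
  S_2 = Σ v_i α_i^2 r_i = 10·4·0 + 9·3·1 + 5·3·4 + 8·1·5 + 1·9·10 = 217 ≡ 8.
  S = (2, 4, 8) ≠ 0, so r is not a codeword (an error is present).
Step 3: locate the error. For a single error e at position i, S_ℓ = v_i·e·α_i^ℓ, so α_err = S_1/S_0.
  S_0^{−1} = 2^{−1} = 6 (mod 11), so α_err = 4·6 = 24 ≡ 2 = α_1. Error position i = 1.
  Consistency check: S_2/S_1 = 8·3 = 24 ≡ 2 = α_err ✓ (single-error assumption holds).
Step 4: error magnitude e = S_0/v_1 = S_0·∏_{j≠1}(α_1 − α_j) = 2·10 = 20 ≡ 9 (mod 11).
Step 5: correct position 1: c_1 = r_1 − e = 0 − 9 ≡ 2 (mod 11). Hence c = [2, 1, 4, 5, 10].
  Check: interpolating c through the α_i gives m(x) = 8 + 8·x (degree < 2) with m(α_i) = c_i for every i, so c is indeed a codeword.


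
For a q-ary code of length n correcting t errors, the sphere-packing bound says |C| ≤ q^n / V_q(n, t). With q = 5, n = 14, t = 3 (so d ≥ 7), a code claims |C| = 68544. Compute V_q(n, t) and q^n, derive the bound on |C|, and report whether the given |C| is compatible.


V_q(n, t) = 24809, q^n = 6103515625, Hamming bound = 246020, |C| = 68544 ≤ bound (satisfied).

Step 1: Compute V_q(n, t) = Σ_{j=0}^3 C(n, j) (q−1)^j.
  j = 0: C(14,0)·(4)^0 = 1·1 = 1.
  j = 1: C(14,1)·(4)^1 = 14·4 = 56.
  j = 2: C(14,2)·(4)^2 = 91·16 = 1456.
  j = 3: C(14,3)·(4)^3 = 364·64 = 23296.
  V_q(n, t) = 1 + 56 + 1456 + 23296 = 24809.
Step 2: q^n = 5^14 = 6103515625.
Step 3: Hamming bound ⌊q^n / V_q(n,t)⌋ = ⌊6103515625/24809⌋ = 246020.
Step 4: Compare |C| = 68544 to 246020: satisfied.
The claimed |C| lies below the Hamming bound.


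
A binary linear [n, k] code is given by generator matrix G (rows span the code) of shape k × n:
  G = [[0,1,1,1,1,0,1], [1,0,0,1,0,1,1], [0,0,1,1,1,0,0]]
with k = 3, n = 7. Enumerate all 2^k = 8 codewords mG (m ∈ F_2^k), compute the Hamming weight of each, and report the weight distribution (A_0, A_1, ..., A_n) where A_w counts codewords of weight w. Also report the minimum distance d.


Weight distribution: A_0 = 1, A_2 = 1, A_3 = 1, A_4 = 2, A_5 = 3. Minimum distance d = 2.

Enumerate all 2^3 = 8 messages m ∈ F_2^3.
For each, compute codeword c = mG in F_2^7, then tally its weight.
  m = 000 → c = 0000000, weight = 0.
  m = 100 → c = 0111101, weight = 5.
  m = 010 → c = 1001011, weight = 4.
  m = 110 → c = 1110110, weight = 5.
  m = 001 → c = 0011100, weight = 3.
  m = 101 → c = 0100001, weight = 2.
  m = 011 → c = 1010111, weight = 5.
  m = 111 → c = 1101010, weight = 4.
Tally weights:
  weight 0: 1 codewords.
  weight 2: 1 codewords.
  weight 3: 1 codewords.
  weight 4: 2 codewords.
  weight 5: 3 codewords.
Minimum distance d = smallest w > 0 with A_w > 0 = 2.
Sanity: Σ A_w = 8 = 2^3 = 8 ✓.


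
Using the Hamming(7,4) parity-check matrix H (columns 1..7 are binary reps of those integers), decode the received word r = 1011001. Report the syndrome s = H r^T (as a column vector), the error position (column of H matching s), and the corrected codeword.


s = (0, 0, 1)^T, error position = 1, corrected codeword c = 0011001

Compute s = H r^T mod 2 one row at a time:
  s_1 = 1 + 0 + 0 + 1 = 2 ≡ 0 (mod 2).
  s_2 = 0 + 1 + 0 + 1 = 2 ≡ 0 (mod 2).
  s_3 = 1 + 1 + 0 + 1 = 3 ≡ 1 (mod 2).
s = (0, 0, 1)^T — this equals column 1 of H (binary 001), so error is at position 1.
Correct: flip bit 1 of r = 1011001 to get c = 0011001.


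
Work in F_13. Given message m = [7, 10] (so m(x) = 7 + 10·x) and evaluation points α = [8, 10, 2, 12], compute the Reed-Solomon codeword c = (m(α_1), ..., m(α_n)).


c = [9, 3, 1, 10]

Message polynomial: m(x) = 7 + 10·x (mod 13).
For each evaluation point α_i, compute m(α_i) mod 13:
  α_1 = 8: Horner steps 10 → 9, so m(8) = 9.
  α_2 = 10: Horner steps 10 → 3, so m(10) = 3.
  α_3 = 2: Horner steps 10 → 1, so m(2) = 1.
  α_4 = 12: Horner steps 10 → 10, so m(12) = 10.
Codeword c = [9, 3, 1, 10] ∈ F_13^4.


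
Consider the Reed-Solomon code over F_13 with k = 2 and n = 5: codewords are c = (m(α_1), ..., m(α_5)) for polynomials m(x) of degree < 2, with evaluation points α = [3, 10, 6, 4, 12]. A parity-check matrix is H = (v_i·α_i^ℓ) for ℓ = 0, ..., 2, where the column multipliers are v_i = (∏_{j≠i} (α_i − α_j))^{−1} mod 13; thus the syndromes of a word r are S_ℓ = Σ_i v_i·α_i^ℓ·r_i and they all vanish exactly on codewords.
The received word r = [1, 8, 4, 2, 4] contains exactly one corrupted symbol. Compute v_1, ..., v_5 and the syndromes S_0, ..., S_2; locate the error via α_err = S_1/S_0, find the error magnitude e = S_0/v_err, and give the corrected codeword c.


S = (12, 1, 12), error at position 5, error magnitude e = 7, c = [1, 8, 4, 2, 10].

Step 1: column multipliers v_i = (∏_{j≠i}(α_i − α_j))^{−1} mod 13.
  i = 1 (α = 3): (3−10)(3−6)(3−4)(3−12) = (−7)·(−3)·(−1)·(−9) = 189 ≡ 7, so v_1 = 7^{−1} = 2 (mod 13).
  i = 2 (α = 10): (10−3)(10−6)(10−4)(10−12) = 7·4·6·(−2) = −336 ≡ 2, so v_2 = 2^{−1} = 7 (mod 13).
  i = 3 (α = 6): (6−3)(6−10)(6−4)(6−12) = 3·(−4)·2·(−6) = 144 ≡ 1, so v_3 = 1^{−1} = 1 (mod 13).
  i = 4 (α = 4): (4−3)(4−10)(4−6)(4−12) = 1·(−6)·(−2)·(−8) = −96 ≡ 8, so v_4 = 8^{−1} = 5 (mod 13).
  i = 5 (α = 12): (12−3)(12−10)(12−6)(12−4) = 9·2·6·8 = 864 ≡ 6, so v_5 = 6^{−1} = 11 (mod 13).
  v = [2, 7, 1, 5, 11].
Step 2: syndromes of r = [1, 8, 4, 2, 4] (all sums mod 13).
  S_0 = Σ v_i r_i = 2·1 + 7·8 + 1·4 + 5·2 + 11·4 = 116 ≡ 12.
  S_1 = Σ v_i α_i r_i = 2·3·1 + 7·10·8 + 1·6·4 + 5·4·2 + 11·12·4 = 1158 ≡ 1.
  α_i^2 mod 13 = [9, 9, 10, 3, 1].
  S_2 = Σ v_i α_i^2 r_i = 2·9·1 + 7·9·8 + 1·10·4 + 5·3·2 + 11·1·4 = 636 ≡ 12.
  S = (12, 1, 12) ≠ 0, so r is not a codeword (an error is present).
Step 3: locate the error. For a single error e at position i, S_ℓ = v_i·e·α_i^ℓ, so α_err = S_1/S_0.
  S_0^{−1} = 12^{−1} = 12 (mod 13), so α_err = 1·12 = 12 ≡ 12 = α_5. Error position i = 5.
  Consistency check: S_2/S_1 = 12·1 = 12 ≡ 12 = α_err ✓ (single-error assumption holds).
Step 4: error magnitude e = S_0/v_5 = S_0·∏_{j≠5}(α_5 − α_j) = 12·6 = 72 ≡ 7 (mod 13).
Step 5: correct position 5: c_5 = r_5 − e = 4 − 7 ≡ 10 (mod 13). Hence c = [1, 8, 4, 2, 10].
  Check: interpolating c through the α_i gives m(x) = 11 + 1·x (degree < 2) with m(α_i) = c_i for every i, so c is indeed a codeword.


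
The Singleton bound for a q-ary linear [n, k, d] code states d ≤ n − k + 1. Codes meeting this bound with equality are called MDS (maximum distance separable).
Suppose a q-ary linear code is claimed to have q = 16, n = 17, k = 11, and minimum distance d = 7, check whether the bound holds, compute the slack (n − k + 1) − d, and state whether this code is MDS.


Singleton RHS = n − k + 1 = 7, slack = 0, bound satisfied, MDS.

Singleton bound: d ≤ n − k + 1.
Here n = 17, k = 11, so n − k + 1 = 7.
Given d = 7, check d ≤ 7: YES.
Slack = (n − k + 1) − d = 0.
The code is MDS (slack = 0).
Description: the claimed parameters are [17, 11, 7]_16; such a code would be MDS (meets Singleton bound).


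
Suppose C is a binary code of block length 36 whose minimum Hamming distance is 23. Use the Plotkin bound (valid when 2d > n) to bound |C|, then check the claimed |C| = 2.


Plotkin bound M ≤ 4; given |C| = 2 ≤ bound (satisfied).

Check applicability: 2d = 46, n = 36.
2d − n = 10 > 0, so Plotkin applies.
Compute d/(2d−n) = 23/10 ≈ 2.3000.
⌊d/(2d−n)⌋ = 2.
Plotkin bound: M ≤ 2·2 = 4.
Given |C| = 2, check: satisfied.
This |C| is below the Plotkin bound.


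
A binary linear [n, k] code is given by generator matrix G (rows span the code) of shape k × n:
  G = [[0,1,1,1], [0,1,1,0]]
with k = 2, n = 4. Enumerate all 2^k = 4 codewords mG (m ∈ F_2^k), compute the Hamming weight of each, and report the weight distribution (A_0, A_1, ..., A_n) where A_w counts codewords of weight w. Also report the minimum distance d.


Weight distribution: A_0 = 1, A_1 = 1, A_2 = 1, A_3 = 1. Minimum distance d = 1.

Enumerate all 2^2 = 4 messages m ∈ F_2^2.
For each, compute codeword c = mG in F_2^4, then tally its weight.
  m = 00 → c = 0000, weight = 0.
  m = 10 → c = 0111, weight = 3.
  m = 01 → c = 0110, weight = 2.
  m = 11 → c = 0001, weight = 1.
Tally weights:
  weight 0: 1 codewords.
  weight 1: 1 codewords.
  weight 2: 1 codewords.
  weight 3: 1 codewords.
Minimum distance d = smallest w > 0 with A_w > 0 = 1.
Sanity: Σ A_w = 4 = 2^2 = 4 ✓.


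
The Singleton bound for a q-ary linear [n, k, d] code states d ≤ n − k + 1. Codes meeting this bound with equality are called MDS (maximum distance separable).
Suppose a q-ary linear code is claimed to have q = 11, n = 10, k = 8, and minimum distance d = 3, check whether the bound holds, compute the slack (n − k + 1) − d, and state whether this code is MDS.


Singleton RHS = n − k + 1 = 3, slack = 0, bound satisfied, MDS.

Singleton bound: d ≤ n − k + 1.
Here n = 10, k = 8, so n − k + 1 = 3.
Given d = 3, check d ≤ 3: YES.
Slack = (n − k + 1) − d = 0.
The code is MDS (slack = 0).
Description: the claimed parameters are [10, 8, 3]_11; such a code would be MDS (meets Singleton bound).


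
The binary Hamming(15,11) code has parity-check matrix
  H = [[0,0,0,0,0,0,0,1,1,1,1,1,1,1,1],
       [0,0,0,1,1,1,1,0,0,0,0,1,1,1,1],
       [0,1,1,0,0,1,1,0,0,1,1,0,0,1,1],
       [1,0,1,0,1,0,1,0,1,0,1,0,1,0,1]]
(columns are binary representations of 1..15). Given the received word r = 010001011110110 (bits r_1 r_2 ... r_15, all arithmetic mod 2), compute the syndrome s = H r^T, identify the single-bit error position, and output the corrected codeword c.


s = (0, 1, 1, 1)^T, error position = 7, corrected codeword c = 010001111110110

Compute s = H r^T mod 2 one row at a time:
  s_1 = 1 + 1 + 1 + 1 + 0 + 1 + 1 + 0 = 6 ≡ 0 (mod 2).
  s_2 = 0 + 0 + 1 + 0 + 0 + 1 + 1 + 0 = 3 ≡ 1 (mod 2).
  s_3 = 1 + 0 + 1 + 0 + 1 + 1 + 1 + 0 = 5 ≡ 1 (mod 2).
  s_4 = 0 + 0 + 0 + 0 + 1 + 1 + 1 + 0 = 3 ≡ 1 (mod 2).
s = (0, 1, 1, 1)^T — this equals column 7 of H (binary 0111), so error is at position 7.
Correct: flip bit 7 of r = 010001011110110 to get c = 010001111110110.


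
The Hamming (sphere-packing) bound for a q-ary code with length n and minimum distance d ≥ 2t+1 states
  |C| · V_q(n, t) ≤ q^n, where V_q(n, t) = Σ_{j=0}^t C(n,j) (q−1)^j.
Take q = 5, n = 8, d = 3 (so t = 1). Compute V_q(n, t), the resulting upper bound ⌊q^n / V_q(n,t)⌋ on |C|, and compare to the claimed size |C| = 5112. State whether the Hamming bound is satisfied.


V_q(n, t) = 33, q^n = 390625, Hamming bound = 11837, |C| = 5112 ≤ bound (satisfied).

Step 1: Compute V_q(n, t) = Σ_{j=0}^1 C(n, j) (q−1)^j.
  j = 0: C(8,0)·(4)^0 = 1·1 = 1.
  j = 1: C(8,1)·(4)^1 = 8·4 = 32.
  V_q(n, t) = 1 + 32 = 33.
Step 2: q^n = 5^8 = 390625.
Step 3: Hamming bound ⌊q^n / V_q(n,t)⌋ = ⌊390625/33⌋ = 11837.
Step 4: Compare |C| = 5112 to 11837: satisfied.
The claimed |C| lies below the Hamming bound.


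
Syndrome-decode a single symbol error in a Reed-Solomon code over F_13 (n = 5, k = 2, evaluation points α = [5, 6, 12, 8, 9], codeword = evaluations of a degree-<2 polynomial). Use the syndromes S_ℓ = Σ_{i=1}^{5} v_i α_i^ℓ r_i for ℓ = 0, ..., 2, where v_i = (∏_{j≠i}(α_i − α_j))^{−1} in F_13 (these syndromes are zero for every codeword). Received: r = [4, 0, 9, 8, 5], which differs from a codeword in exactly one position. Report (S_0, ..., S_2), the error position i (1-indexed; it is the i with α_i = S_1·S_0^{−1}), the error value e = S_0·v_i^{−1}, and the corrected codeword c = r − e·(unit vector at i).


S = (4, 11, 1), error at position 2, error magnitude e = 12, c = [4, 1, 9, 8, 5].

Step 1: column multipliers v_i = (∏_{j≠i}(α_i − α_j))^{−1} mod 13.
  i = 1 (α = 5): (5−6)(5−12)(5−8)(5−9) = (−1)·(−7)·(−3)·(−4) = 84 ≡ 6, so v_1 = 6^{−1} = 11 (mod 13).
  i = 2 (α = 6): (6−5)(6−12)(6−8)(6−9) = 1·(−6)·(−2)·(−3) = −36 ≡ 3, so v_2 = 3^{−1} = 9 (mod 13).
  i = 3 (α = 12): (12−5)(12−6)(12−8)(12−9) = 7·6·4·3 = 504 ≡ 10, so v_3 = 10^{−1} = 4 (mod 13).
  i = 4 (α = 8): (8−5)(8−6)(8−12)(8−9) = 3·2·(−4)·(−1) = 24 ≡ 11, so v_4 = 11^{−1} = 6 (mod 13).
  i = 5 (α = 9): (9−5)(9−6)(9−12)(9−8) = 4·3·(−3)·1 = −36 ≡ 3, so v_5 = 3^{−1} = 9 (mod 13).
  v = [11, 9, 4, 6, 9].
Step 2: syndromes of r = [4, 0, 9, 8, 5] (all sums mod 13).
  S_0 = Σ v_i r_i = 11·4 + 9·0 + 4·9 + 6·8 + 9·5 = 173 ≡ 4.
  S_1 = Σ v_i α_i r_i = 11·5·4 + 9·6·0 + 4·12·9 + 6·8·8 + 9·9·5 = 1441 ≡ 11.
  α_i^2 mod 13 = [12, 10, 1, 12, 3].
  S_2 = Σ v_i α_i^2 r_i = 11·12·4 + 9·10·0 + 4·1·9 + 6·12·8 + 9·3·5 = 1275 ≡ 1.
  S = (4, 11, 1) ≠ 0, so r is not a codeword (an error is present).
Step 3: locate the error. For a single error e at position i, S_ℓ = v_i·e·α_i^ℓ, so α_err = S_1/S_0.
  S_0^{−1} = 4^{−1} = 10 (mod 13), so α_err = 11·10 = 110 ≡ 6 = α_2. Error position i = 2.
  Consistency check: S_2/S_1 = 1·6 = 6 ≡ 6 = α_err ✓ (single-error assumption holds).
Step 4: error magnitude e = S_0/v_2 = S_0·∏_{j≠2}(α_2 − α_j) = 4·3 = 12 ≡ 12 (mod 13).
Step 5: correct position 2: c_2 = r_2 − e = 0 − 12 ≡ 1 (mod 13). Hence c = [4, 1, 9, 8, 5].
  Check: interpolating c through the α_i gives m(x) = 6 + 10·x (degree < 2) with m(α_i) = c_i for every i, so c is indeed a codeword.


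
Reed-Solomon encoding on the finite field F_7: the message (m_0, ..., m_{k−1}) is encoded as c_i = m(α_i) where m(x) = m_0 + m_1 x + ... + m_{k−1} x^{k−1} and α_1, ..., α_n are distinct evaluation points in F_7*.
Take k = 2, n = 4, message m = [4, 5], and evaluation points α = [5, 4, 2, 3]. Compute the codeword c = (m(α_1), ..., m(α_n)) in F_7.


c = [1, 3, 0, 5]

Message polynomial: m(x) = 4 + 5·x (mod 7).
For each evaluation point α_i, compute m(α_i) mod 7:
  α_1 = 5: Horner steps 5 → 1, so m(5) = 1.
  α_2 = 4: Horner steps 5 → 3, so m(4) = 3.
  α_3 = 2: Horner steps 5 → 0, so m(2) = 0.
  α_4 = 3: Horner steps 5 → 5, so m(3) = 5.
Codeword c = [1, 3, 0, 5] ∈ F_7^4.


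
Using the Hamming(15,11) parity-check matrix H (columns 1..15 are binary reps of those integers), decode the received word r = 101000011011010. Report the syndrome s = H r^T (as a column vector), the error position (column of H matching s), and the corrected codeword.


s = (1, 0, 1, 0)^T, error position = 10, corrected codeword c = 101000011111010

Compute s = H r^T mod 2 one row at a time:
  s_1 = 1 + 1 + 0 + 1 + 1 + 0 + 1 + 0 = 5 ≡ 1 (mod 2).
  s_2 = 0 + 0 + 0 + 0 + 1 + 0 + 1 + 0 = 2 ≡ 0 (mod 2).
  s_3 = 0 + 1 + 0 + 0 + 0 + 1 + 1 + 0 = 3 ≡ 1 (mod 2).
  s_4 = 1 + 1 + 0 + 0 + 1 + 1 + 0 + 0 = 4 ≡ 0 (mod 2).
s = (1, 0, 1, 0)^T — this equals column 10 of H (binary 1010), so error is at position 10.
Correct: flip bit 10 of r = 101000011011010 to get c = 101000011111010.


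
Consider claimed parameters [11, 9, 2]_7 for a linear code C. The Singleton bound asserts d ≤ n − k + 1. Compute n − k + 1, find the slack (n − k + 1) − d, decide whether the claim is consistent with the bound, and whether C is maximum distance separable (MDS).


Singleton RHS = n − k + 1 = 3, slack = 1, bound satisfied, not MDS.

Singleton bound: d ≤ n − k + 1.
Here n = 11, k = 9, so n − k + 1 = 3.
Given d = 2, check d ≤ 3: YES.
Slack = (n − k + 1) − d = 1.
The code is NOT MDS (slack = 1 > 0).
Description: the claimed parameters are [11, 9, 2]_7; such a code would be non-MDS.


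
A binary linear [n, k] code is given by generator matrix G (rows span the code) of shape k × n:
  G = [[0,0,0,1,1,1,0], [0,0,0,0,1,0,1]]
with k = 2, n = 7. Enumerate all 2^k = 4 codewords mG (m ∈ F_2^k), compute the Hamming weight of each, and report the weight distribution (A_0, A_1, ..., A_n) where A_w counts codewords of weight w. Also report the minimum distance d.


Weight distribution: A_0 = 1, A_2 = 1, A_3 = 2. Minimum distance d = 2.

Enumerate all 2^2 = 4 messages m ∈ F_2^2.
For each, compute codeword c = mG in F_2^7, then tally its weight.
  m = 00 → c = 0000000, weight = 0.
  m = 10 → c = 0001110, weight = 3.
  m = 01 → c = 0000101, weight = 2.
  m = 11 → c = 0001011, weight = 3.
Tally weights:
  weight 0: 1 codewords.
  weight 2: 1 codewords.
  weight 3: 2 codewords.
Minimum distance d = smallest w > 0 with A_w > 0 = 2.
Sanity: Σ A_w = 4 = 2^2 = 4 ✓.


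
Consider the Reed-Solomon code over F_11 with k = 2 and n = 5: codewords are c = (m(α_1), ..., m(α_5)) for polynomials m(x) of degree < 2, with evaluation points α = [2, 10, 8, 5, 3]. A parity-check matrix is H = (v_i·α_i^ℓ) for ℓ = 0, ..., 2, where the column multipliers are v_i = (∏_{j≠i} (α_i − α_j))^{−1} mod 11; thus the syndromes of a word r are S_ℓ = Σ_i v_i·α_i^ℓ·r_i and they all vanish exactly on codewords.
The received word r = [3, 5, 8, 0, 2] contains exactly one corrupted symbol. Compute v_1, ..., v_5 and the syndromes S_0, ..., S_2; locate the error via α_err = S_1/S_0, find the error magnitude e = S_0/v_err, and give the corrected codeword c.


S = (1, 10, 1), error at position 2, error magnitude e = 10, c = [3, 6, 8, 0, 2].

Step 1: column multipliers v_i = (∏_{j≠i}(α_i − α_j))^{−1} mod 11.
  i = 1 (α = 2): (2−10)(2−8)(2−5)(2−3) = (−8)·(−6)·(−3)·(−1) = 144 ≡ 1, so v_1 = 1^{−1} = 1 (mod 11).
  i = 2 (α = 10): (10−2)(10−8)(10−5)(10−3) = 8·2·5·7 = 560 ≡ 10, so v_2 = 10^{−1} = 10 (mod 11).
  i = 3 (α = 8): (8−2)(8−10)(8−5)(8−3) = 6·(−2)·3·5 = −180 ≡ 7, so v_3 = 7^{−1} = 8 (mod 11).
  i = 4 (α = 5): (5−2)(5−10)(5−8)(5−3) = 3·(−5)·(−3)·2 = 90 ≡ 2, so v_4 = 2^{−1} = 6 (mod 11).
  i = 5 (α = 3): (3−2)(3−10)(3−8)(3−5) = 1·(−7)·(−5)·(−2) = −70 ≡ 7, so v_5 = 7^{−1} = 8 (mod 11).
  v = [1, 10, 8, 6, 8].
Step 2: syndromes of r = [3, 5, 8, 0, 2] (all sums mod 11).
  S_0 = Σ v_i r_i = 1·3 + 10·5 + 8·8 + 6·0 + 8·2 = 133 ≡ 1.
  S_1 = Σ v_i α_i r_i = 1·2·3 + 10·10·5 + 8·8·8 + 6·5·0 + 8·3·2 = 1066 ≡ 10.
  α_i^2 mod 11 = [4, 1, 9, 3, 9].
  S_2 = Σ v_i α_i^2 r_i = 1·4·3 + 10·1·5 + 8·9·8 + 6·3·0 + 8·9·2 = 782 ≡ 1.
  S = (1, 10, 1) ≠ 0, so r is not a codeword (an error is present).
Step 3: locate the error. For a single error e at position i, S_ℓ = v_i·e·α_i^ℓ, so α_err = S_1/S_0.
  S_0^{−1} = 1^{−1} = 1 (mod 11), so α_err = 10·1 = 10 ≡ 10 = α_2. Error position i = 2.
  Consistency check: S_2/S_1 = 1·10 = 10 ≡ 10 = α_err ✓ (single-error assumption holds).
Step 4: error magnitude e = S_0/v_2 = S_0·∏_{j≠2}(α_2 − α_j) = 1·10 = 10 ≡ 10 (mod 11).
Step 5: correct position 2: c_2 = r_2 − e = 5 − 10 ≡ 6 (mod 11). Hence c = [3, 6, 8, 0, 2].
  Check: interpolating c through the α_i gives m(x) = 5 + 10·x (degree < 2) with m(α_i) = c_i for every i, so c is indeed a codeword.
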